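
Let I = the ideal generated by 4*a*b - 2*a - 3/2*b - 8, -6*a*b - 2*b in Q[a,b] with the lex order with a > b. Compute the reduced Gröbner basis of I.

f_1 = 4*a*b - 2*a - 3/2*b - 8, LT = a*b.
f_2 = -6*a*b - 2*b, LT = a*b.

S(f_1,f_2): lcm = a*b. S = -1/2*a - 17/24*b - 2.
  leading term a: no divisor's leading term divides it; move -1/2*a to the remainder.
  leading term b: no divisor's leading term divides it; move -17/24*b to the remainder.
  leading term 1: no divisor's leading term divides it; move -2 to the remainder.
  remainder -1/2*a - 17/24*b - 2 ≠ 0; add g_3 = -1/2*a - 17/24*b - 2 to the basis.

S(f_1,g_3): lcm = a*b. S = -1/2*a - 17/12*b**2 - 35/8*b - 2.
  leading term a: subtract (1)·g_3 from -1/2*a - 17/12*b**2 - 35/8*b - 2 → -17/12*b**2 - 11/3*b
  leading term b**2: no divisor's leading term divides it; move -17/12*b**2 to the remainder.
  leading term b: no divisor's leading term divides it; move -11/3*b to the remainder.
  remainder -17/12*b**2 - 11/3*b ≠ 0; add g_4 = -17/12*b**2 - 11/3*b to the basis.

The other S-polynomials (S(f_2,g_3), S(f_1,g_4), S(f_2,g_4), S(g_3,g_4)) all reduce to 0 modulo the current basis, so we have a Gröbner basis.
Inter-reduce: drop elements whose leading term is divisible by another's, tail-reduce, and make monic.

G = {a + 17/12*b + 4, b**2 + 44/17*b}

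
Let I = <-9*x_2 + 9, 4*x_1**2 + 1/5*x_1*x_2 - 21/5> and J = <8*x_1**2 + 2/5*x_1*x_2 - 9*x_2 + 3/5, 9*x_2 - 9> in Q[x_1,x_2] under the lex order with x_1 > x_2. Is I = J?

Since reduced Gröbner bases are canonical representatives of ideals under a given ordering, it suffices to compute and compare them.
Buchberger on the first generating set:
f_1 = -9*x_2 + 9, LT = x_2.
f_2 = 4*x_1**2 + 1/5*x_1*x_2 - 21/5, LT = x_1**2.

The S-polynomials (S(f_1,f_2)) all reduce to 0 modulo the current basis, so we have a Gröbner basis.
Inter-reduce: drop elements whose leading term is divisible by another's, tail-reduce, and make monic.
Reduced Gröbner basis: {x_1**2 + 1/20*x_1 - 21/20, x_2 - 1}.

Buchberger on the second generating set:
h_1 = 8*x_1**2 + 2/5*x_1*x_2 - 9*x_2 + 3/5, LT = x_1**2.
h_2 = 9*x_2 - 9, LT = x_2.

The S-polynomials (S(h_1,h_2)) all reduce to 0 modulo the current basis, so we have a Gröbner basis.
Inter-reduce: drop elements whose leading term is divisible by another's, tail-reduce, and make monic.
Reduced Gröbner basis: {x_1**2 + 1/20*x_1 - 21/20, x_2 - 1}.

Same reduced basis, so the two generating sets span the same ideal.
The choice of monomial ordering does not affect the verdict — as long as both bases are computed under the same ordering, their equality decides ideal equality.

Yes, the ideals are equal.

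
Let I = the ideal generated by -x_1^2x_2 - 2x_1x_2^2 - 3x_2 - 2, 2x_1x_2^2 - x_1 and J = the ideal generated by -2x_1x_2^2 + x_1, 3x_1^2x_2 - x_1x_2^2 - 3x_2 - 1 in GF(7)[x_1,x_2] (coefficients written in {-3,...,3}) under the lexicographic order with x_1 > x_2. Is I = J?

For a fixed monomial order, each ideal has a unique reduced Gröbner basis; comparing bases decides equality.
Buchberger on the first generating set:
f_1 = -x_1^2x_2 - 2x_1x_2^2 - 3x_2 - 2, LT = x_1^2x_2.
f_2 = 2x_1x_2^2 - x_1, LT = x_1x_2^2.

S(f_1,f_2): lcm = x_1^2x_2^2. S = -3x_1^2 + 2x_1x_2^3 + 3x_2^2 + 2x_2.
  reduce S modulo (f_1, f_2):
  remainder -3x_1^2 + x_1x_2 + 3x_2^2 + 2x_2 ≠ 0; add g_3 = -3x_1^2 + x_1x_2 + 3x_2^2 + 2x_2 to the basis.

S(f_1,g_3): lcm = x_1^2x_2. S = x_2^3 + 3x_2^2 + 3x_2 + 2.
  reduce S modulo (f_1, f_2, g_3):
  remainder x_2^3 + 3x_2^2 + 3x_2 + 2 ≠ 0; add g_4 = x_2^3 + 3x_2^2 + 3x_2 + 2 to the basis.

The other S-polynomials (S(f_2,g_3), S(f_1,g_4), S(f_2,g_4), S(g_3,g_4)) all reduce to 0 modulo the current basis, so we have a Gröbner basis.
Inter-reduce: drop elements whose leading term is divisible by another's, tail-reduce, and make monic.
Reduced Gröbner basis: {x_1^2 + 2x_1x_2 - x_2^2 - 3x_2, x_1x_2^2 + 3x_1, x_2^3 + 3x_2^2 + 3x_2 + 2}.

Buchberger on the second generating set:
h_1 = -2x_1x_2^2 + x_1, LT = x_1x_2^2.
h_2 = 3x_1^2x_2 - x_1x_2^2 - 3x_2 - 1, LT = x_1^2x_2.

S(h_1,h_2): lcm = x_1^2x_2^2. S = 3x_1^2 - 2x_1x_2^3 + x_2^2 - 2x_2.
  reduce S modulo (h_1, h_2):
  remainder 3x_1^2 - x_1x_2 + x_2^2 - 2x_2 ≠ 0; add k_3 = 3x_1^2 - x_1x_2 + x_2^2 - 2x_2 to the basis.

S(h_1,k_3): lcm = x_1^2x_2^2. S = 3x_1^2 - 2x_1x_2^3 + 2x_2^4 + 3x_2^3.
  reduce S modulo (h_1, h_2, k_3):
  remainder 2x_2^4 + 3x_2^3 - x_2^2 + 2x_2 ≠ 0; add k_4 = 2x_2^4 + 3x_2^3 - x_2^2 + 2x_2 to the basis.

S(h_2,k_3): lcm = x_1^2x_2. S = 2x_2^3 + 3x_2^2 - x_2 + 2.
  reduce S modulo (h_1, h_2, k_3, k_4):
  remainder 2x_2^3 + 3x_2^2 - x_2 + 2 ≠ 0; add k_5 = 2x_2^3 + 3x_2^2 - x_2 + 2 to the basis.

The other S-polynomials (S(h_1,k_4), S(h_2,k_4), S(k_3,k_4), S(h_1,k_5), S(h_2,k_5), S(k_3,k_5), S(k_4,k_5)) all reduce to 0 modulo the current basis, so we have a Gröbner basis.
Inter-reduce: drop elements whose leading term is divisible by another's, tail-reduce, and make monic.
Reduced Gröbner basis: {x_1^2 + 2x_1x_2 - 2x_2^2 - 3x_2, x_1x_2^2 + 3x_1, x_2^3 - 2x_2^2 + 3x_2 + 1}.

These differ, so the ideals are not equal.

No, the ideals differ.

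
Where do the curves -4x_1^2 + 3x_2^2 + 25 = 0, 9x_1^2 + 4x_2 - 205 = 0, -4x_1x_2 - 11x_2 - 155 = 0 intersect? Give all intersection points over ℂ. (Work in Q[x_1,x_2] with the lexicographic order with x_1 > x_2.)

{(5, -5)}

Compute a lex Gröbner basis by Buchberger's algorithm.
f_1 = -4x_1^2 + 3x_2^2 + 25, LT = x_1^2.
f_2 = 9x_1^2 + 4x_2 - 205, LT = x_1^2.
f_3 = -4x_1x_2 - 11x_2 - 155, LT = x_1x_2.

S(f_1,f_2): lcm = x_1^2. S = -3/4x_2^2 - 4/9x_2 + 595/36.
  leading term x_2^2: no divisor's leading term divides it; move -3/4x_2^2 to the remainder.
  leading term x_2: no divisor's leading term divides it; move -4/9x_2 to the remainder.
  leading term 1: no divisor's leading term divides it; move 595/36 to the remainder.
  remainder -3/4x_2^2 - 4/9x_2 + 595/36 ≠ 0; add h_4 = -3/4x_2^2 - 4/9x_2 + 595/36 to the basis.

S(f_1,f_3): lcm = x_1^2x_2. S = -11/4x_1x_2 - 155/4x_1 - 3/4x_2^3 - 25/4x_2.
  leading term x_1x_2: subtract (11/16)·f_3 from -11/4x_1x_2 - 155/4x_1 - 3/4x_2^3 - 25/4x_2 → -155/4x_1 - 3/4x_2^3 + 21/16x_2 + 1705/16
  leading term x_1: no divisor's leading term divides it; move -155/4x_1 to the remainder.
  leading term x_2^3: subtract (x_2)·h_4 from -3/4x_2^3 + 21/16x_2 + 1705/16 → 4/9x_2^2 - 2191/144x_2 + 1705/16
  leading term x_2^2: subtract (-16/27)·h_4 from 4/9x_2^2 - 2191/144x_2 + 1705/16 → -60181/3888x_2 + 452395/3888
  leading term x_2: no divisor's leading term divides it; move -60181/3888x_2 to the remainder.
  leading term 1: no divisor's leading term divides it; move 452395/3888 to the remainder.
  remainder -155/4x_1 - 60181/3888x_2 + 452395/3888 ≠ 0; add h_5 = -155/4x_1 - 60181/3888x_2 + 452395/3888 to the basis.

S(f_2,f_3): lcm = x_1^2x_2. S = -11/4x_1x_2 - 155/4x_1 + 4/9x_2^2 - 205/9x_2.
  leading term x_1x_2: subtract (11/16)·f_3 from -11/4x_1x_2 - 155/4x_1 + 4/9x_2^2 - 205/9x_2 → -155/4x_1 + 4/9x_2^2 - 2191/144x_2 + 1705/16
  leading term x_1: subtract (1)·h_5 from -155/4x_1 + 4/9x_2^2 - 2191/144x_2 + 1705/16 → 4/9x_2^2 + 64/243x_2 - 2380/243
  leading term x_2^2: subtract (-16/27)·h_4 from 4/9x_2^2 + 64/243x_2 - 2380/243 → 0
  remainder 0.

S(f_1,h_4): leading monomials are coprime, so the S-polynomial reduces to 0 (Buchberger's first criterion).
S(f_2,h_4): leading monomials are coprime, so the S-polynomial reduces to 0 (Buchberger's first criterion).
S(f_3,h_4): lcm = x_1x_2^2. S = -16/27x_1x_2 + 595/27x_1 + 11/4x_2^2 + 155/4x_2.
  leading term x_1x_2: subtract (4/27)·f_3 from -16/27x_1x_2 + 595/27x_1 + 11/4x_2^2 + 155/4x_2 → 595/27x_1 + 11/4x_2^2 + 4361/108x_2 + 620/27
  leading term x_1: subtract (-476/837)·h_5 from 595/27x_1 + 11/4x_2^2 + 4361/108x_2 + 620/27 → 11/4x_2^2 + 12844937/406782x_2 + 72516845/813564
  leading term x_2^2: subtract (-11/3)·h_4 from 11/4x_2^2 + 12844937/406782x_2 + 72516845/813564 → 12182033/406782x_2 + 60910165/406782
  leading term x_2: no divisor's leading term divides it; move 12182033/406782x_2 to the remainder.
  leading term 1: no divisor's leading term divides it; move 60910165/406782 to the remainder.
  remainder 12182033/406782x_2 + 60910165/406782 ≠ 0; add h_6 = 12182033/406782x_2 + 60910165/406782 to the basis.

S(f_1,h_5): lcm = x_1^2. S = -60181/150660x_1x_2 + 90479/30132x_1 - 3/4x_2^2 - 25/4.
  leading term x_1x_2: subtract (60181/602640)·f_3 from -60181/150660x_1x_2 + 90479/30132x_1 - 3/4x_2^2 - 25/4 → 90479/30132x_1 - 3/4x_2^2 + 661991/602640x_2 + 35881/3888
  leading term x_1: subtract (-90479/1167615)·h_5 from 90479/30132x_1 - 3/4x_2^2 + 661991/602640x_2 + 35881/3888 → -3/4x_2^2 - 28646156/283730445x_2 + 4141372051/226984356
  leading term x_2^2: subtract (1)·h_4 from -3/4x_2^2 - 28646156/283730445x_2 + 4141372051/226984356 → 97456264/283730445x_2 + 97456264/56746089
  leading term x_2: subtract (16/1395)·h_6 from 97456264/283730445x_2 + 97456264/56746089 → 0
  remainder 0.

S(f_2,h_5): lcm = x_1^2. S = -60181/150660x_1x_2 + 90479/30132x_1 + 4/9x_2 - 205/9.
  leading term x_1x_2: subtract (60181/602640)·f_3 from -60181/150660x_1x_2 + 90479/30132x_1 + 4/9x_2 - 205/9 → 90479/30132x_1 + 929831/602640x_2 - 28379/3888
  leading term x_1: subtract (-90479/1167615)·h_5 from 90479/30132x_1 + 929831/602640x_2 - 28379/3888 → 97456264/283730445x_2 + 97456264/56746089
  leading term x_2: subtract (16/1395)·h_6 from 97456264/283730445x_2 + 97456264/56746089 → 0
  remainder 0.

S(f_3,h_5): lcm = x_1x_2. S = -60181/150660x_2^2 + 86671/15066x_2 + 155/4.
  leading term x_2^2: subtract (60181/112995)·h_4 from -60181/150660x_2^2 + 86671/15066x_2 + 155/4 → 12182033/2033910x_2 + 12182033/406782
  leading term x_2: subtract (1/5)·h_6 from 12182033/2033910x_2 + 12182033/406782 → 0
  remainder 0.

S(h_4,h_5): leading monomials are coprime, so the S-polynomial reduces to 0 (Buchberger's first criterion).
S(f_1,h_6): leading monomials are coprime, so the S-polynomial reduces to 0 (Buchberger's first criterion).
S(f_2,h_6): leading monomials are coprime, so the S-polynomial reduces to 0 (Buchberger's first criterion).
S(f_3,h_6): lcm = x_1x_2. S = -5x_1 + 11/4x_2 + 155/4.
  leading term x_1: subtract (4/31)·h_5 from -5x_1 + 11/4x_2 + 155/4 → 35761/7533x_2 + 178805/7533
  leading term x_2: subtract (1931094/12182033)·h_6 from 35761/7533x_2 + 178805/7533 → 0
  remainder 0.

S(h_4,h_6): lcm = x_2^2. S = -119/27x_2 - 595/27.
  leading term x_2: subtract (-1792854/12182033)·h_6 from -119/27x_2 - 595/27 → 0
  remainder 0.

S(h_5,h_6): leading monomials are coprime, so the S-polynomial reduces to 0 (Buchberger's first criterion).
Every S-polynomial of the final basis reduces to 0, so we have a Gröbner basis.
Inter-reduce: drop elements whose leading term is divisible by another's, tail-reduce, and make monic.
Reduced Gröbner basis: {x_1 - 5, x_2 + 5}.

A lex Gröbner basis eliminates variables successively. Here x_2 + 5 depends only on x_2, with roots {-5}; lifting each root through the earlier basis elements recovers the full solutions.
  x_2 = -5: the earlier basis element becomes x_1 - 5 = 0, giving x_1 = 5 — point (5, -5).
Substituting each solution back into the original system confirms all equations vanish.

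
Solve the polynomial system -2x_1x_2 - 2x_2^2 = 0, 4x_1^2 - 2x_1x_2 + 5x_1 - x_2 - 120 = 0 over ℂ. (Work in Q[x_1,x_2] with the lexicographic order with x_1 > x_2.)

{(4, -4), (-5/8 + sqrt(1945)/8, 0), (-sqrt(1945)/8 - 5/8, 0), (-5, 5)}

Compute a lex Gröbner basis by Buchberger's algorithm.
f_1 = -2x_1x_2 - 2x_2^2, LT = x_1x_2.
f_2 = 4x_1^2 - 2x_1x_2 + 5x_1 - x_2 - 120, LT = x_1^2.

S(f_1,f_2): lcm = x_1^2x_2. S = 3/2x_1x_2^2 - 5/4x_1x_2 + 1/4x_2^2 + 30x_2.
  reduce S modulo (f_1, f_2):
  remainder -3/2x_2^3 + 3/2x_2^2 + 30x_2 ≠ 0; add h_3 = -3/2x_2^3 + 3/2x_2^2 + 30x_2 to the basis.

The other S-polynomials (S(f_1,h_3), S(f_2,h_3)) all reduce to 0 modulo the current basis, so we have a Gröbner basis.
Inter-reduce: drop elements whose leading term is divisible by another's, tail-reduce, and make monic.
Reduced Gröbner basis: {x_1^2 + 5/4x_1 + 1/2x_2^2 - 1/4x_2 - 30, x_1x_2 + x_2^2, x_2^3 - x_2^2 - 20x_2}.

From the last basis element, x_2^3 - x_2^2 - 20x_2 = 0, so x_2 takes values in {-4, 0, 5}. Each choice, substituted upward through the basis, yields the corresponding point(s) of the solution set.
  x_2 = -4: the earlier basis elements become x_1^2 + 5/4x_1 - 21 = 0; -4x_1 + 16 = 0, giving x_1 = 4 — point (4, -4).
  x_2 = 0: the earlier basis element becomes x_1^2 + 5/4x_1 - 30 = 0, giving x_1 = -5/8 + sqrt(1945)/8, -sqrt(1945)/8 - 5/8 — points (-5/8 + sqrt(1945)/8, 0), (-sqrt(1945)/8 - 5/8, 0).
  x_2 = 5: the earlier basis elements become x_1^2 + 5/4x_1 - 75/4 = 0; 5x_1 + 25 = 0, giving x_1 = -5 — point (-5, 5).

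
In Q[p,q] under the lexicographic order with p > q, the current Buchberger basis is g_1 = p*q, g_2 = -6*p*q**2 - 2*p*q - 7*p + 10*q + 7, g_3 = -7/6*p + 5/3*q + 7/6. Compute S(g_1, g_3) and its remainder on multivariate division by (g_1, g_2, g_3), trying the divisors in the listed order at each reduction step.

lcm(LM(g_1), LM(g_3)) = p*q.
S = (lcm/LT(g_1))·g_1 − (lcm/LT(g_3))·g_3 = 10/7*q**2 + q.
Reduce S modulo (g_1, g_2, g_3) in that order:
  leading term q**2: no divisor's leading term divides it; move 10/7*q**2 to the remainder.
  leading term q: no divisor's leading term divides it; move q to the remainder.
The remainder 10/7*q**2 + q is nonzero, so it would be added as the next basis element.
An S-polynomial is built so that the two leading terms cancel; whether anything survives reduction is exactly the Gröbner-basis criterion.

S(g_1, g_3) = 10/7*q**2 + q; remainder on division = 10/7*q**2 + q.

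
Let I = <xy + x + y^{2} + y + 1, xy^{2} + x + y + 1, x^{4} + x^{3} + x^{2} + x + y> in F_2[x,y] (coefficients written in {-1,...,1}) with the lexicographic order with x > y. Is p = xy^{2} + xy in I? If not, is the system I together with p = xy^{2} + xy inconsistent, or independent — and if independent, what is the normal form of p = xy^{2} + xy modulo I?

xy^{2} + xy lies in I (it reduces to 0).

First compute the reduced Gröbner basis of I by Buchberger's algorithm.
f_1 = xy + x + y^{2} + y + 1, LT = xy.
f_2 = xy^{2} + x + y + 1, LT = xy^{2}.
f_3 = x^{4} + x^{3} + x^{2} + x + y, LT = x^{4}.

S(f_1,f_2): lcm = xy^{2}. S = xy + x + y^{3} + y^{2} + 1.
  reduce S modulo (f_1, f_2, f_3):
  remainder y^{3} + y ≠ 0; add h_4 = y^{3} + y to the basis.

S(f_1,f_3): lcm = x^{4}y. S = x^{4} + x^{3}y^{2} + x^{3} + x^{2}y + xy + y^{2}.
  reduce S modulo (f_1, f_2, f_3, h_4):
  remainder x^{3} + y + 1 ≠ 0; add h_5 = x^{3} + y + 1 to the basis.

S(f_2,f_3): lcm = x^{4}y^{2}. S = x^{4} + x^{3}y^{2} + x^{3}y + x^{3} + x^{2}y^{2} + xy^{2} + y^{3}.
  reduce S modulo (f_1, f_2, f_3, h_4, h_5):
  remainder x^{2} + 1 ≠ 0; add h_6 = x^{2} + 1 to the basis.

S(f_1,h_4): lcm = xy^{3}. S = xy^{2} + xy + y^{4} + y^{3} + y^{2}.
  reduce S modulo (f_1, f_2, f_3, h_4, h_5, h_6):
  remainder y^{2} + y ≠ 0; add h_7 = y^{2} + y to the basis.

S(f_1,h_5): lcm = x^{3}y. S = x^{3} + x^{2}y^{2} + x^{2}y + x^{2} + y^{2} + y.
  reduce S modulo (f_1, f_2, f_3, h_4, h_5, h_6, h_7):
  remainder x + 1 ≠ 0; add h_8 = x + 1 to the basis.

S(f_2,h_6): lcm = x^{2}y^{2}. S = x^{2} + xy + x + y^{2}.
  reduce S modulo (f_1, f_2, f_3, h_4, h_5, h_6, h_7, h_8):
  remainder y ≠ 0; add h_9 = y to the basis.

The other S-polynomials (S(f_2,h_4), S(f_3,h_4), S(f_2,h_5), S(f_3,h_5), S(h_4,h_5), S(f_1,h_6), S(f_3,h_6), S(h_4,h_6), S(h_5,h_6), S(f_1,h_7), S(f_2,h_7), S(f_3,h_7), S(h_4,h_7), S(h_5,h_7), S(h_6,h_7), S(f_1,h_8), S(f_2,h_8), S(f_3,h_8), S(h_4,h_8), S(h_5,h_8), S(h_6,h_8), S(h_7,h_8), S(f_1,h_9), S(f_2,h_9), S(f_3,h_9), S(h_4,h_9), S(h_5,h_9), S(h_6,h_9), S(h_7,h_9), S(h_8,h_9)) all reduce to 0 modulo the current basis, so we have a Gröbner basis.
Inter-reduce: drop elements whose leading term is divisible by another's, tail-reduce, and make monic.
Reduced Gröbner basis: {x + 1, y}.
Label its elements g_1 = x + 1, g_2 = y.

Reduce p = xy^{2} + xy modulo G:
  leading term xy^{2}: subtract (y^{2})·g_1 from xy^{2} + xy → xy + y^{2}
  leading term xy: subtract (y)·g_1 from xy + y^{2} → y^{2} + y
  leading term y^{2}: subtract (y)·g_2 from y^{2} + y → y
  leading term y: subtract (1)·g_2 from y → 0
  normal form = 0.
Since the normal form is 0, p ∈ I.

The remainder on division by a Gröbner basis is unique — it is the normal form.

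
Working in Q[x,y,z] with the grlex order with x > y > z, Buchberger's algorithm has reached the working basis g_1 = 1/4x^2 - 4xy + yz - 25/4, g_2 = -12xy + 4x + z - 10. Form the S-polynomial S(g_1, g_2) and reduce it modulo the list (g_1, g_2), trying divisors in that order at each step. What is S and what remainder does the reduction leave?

S(g_1, g_2) = -16xy^2 + 4y^2z + 1/3x^2 + 1/12xz - 5/6x - 25y; remainder on division = 4y^2z + 1/12xz - 8/3yz - 5/6x - 35/3y + 25/3.

lcm(LM(g_1), LM(g_2)) = x^2y.
S = (lcm/LT(g_1))·g_1 − (lcm/LT(g_2))·g_2 = -16xy^2 + 4y^2z + 1/3x^2 + 1/12xz - 5/6x - 25y.
Reduce S modulo (g_1, g_2) in that order:
  leading term xy^2: subtract (4/3y)·g_2 from -16xy^2 + 4y^2z + 1/3x^2 + 1/12xz - 5/6x - 25y → 4y^2z + 1/3x^2 - 16/3xy + 1/12xz - 4/3yz - 5/6x - 35/3y
  leading term y^2z: no divisor's leading term divides it; move 4y^2z to the remainder.
  leading term x^2: subtract (4/3)·g_1 from 1/3x^2 - 16/3xy + 1/12xz - 4/3yz - 5/6x - 35/3y → 1/12xz - 8/3yz - 5/6x - 35/3y + 25/3
  leading term xz: no divisor's leading term divides it; move 1/12xz to the remainder.
  leading term yz: no divisor's leading term divides it; move -8/3yz to the remainder.
  leading term x: no divisor's leading term divides it; move -5/6x to the remainder.
  leading term y: no divisor's leading term divides it; move -35/3y to the remainder.
  leading term 1: no divisor's leading term divides it; move 25/3 to the remainder.
The remainder 4y^2z + 1/12xz - 8/3yz - 5/6x - 35/3y + 25/3 is nonzero, so it would be added as the next basis element.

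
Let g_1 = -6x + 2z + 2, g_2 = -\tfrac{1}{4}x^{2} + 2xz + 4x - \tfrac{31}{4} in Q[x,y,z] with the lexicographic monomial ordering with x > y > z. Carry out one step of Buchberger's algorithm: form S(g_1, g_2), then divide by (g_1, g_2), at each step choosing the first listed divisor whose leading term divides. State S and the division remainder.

S(g_1, g_2) = \tfrac{23}{3}xz + \tfrac{47}{3}x - 31; remainder on division = \tfrac{23}{9}z^{2} + \tfrac{70}{9}z - \tfrac{232}{9}.

lcm(LM(g_1), LM(g_2)) = x^{2}.
S = (lcm/LT(g_1))·g_1 − (lcm/LT(g_2))·g_2 = \tfrac{23}{3}xz + \tfrac{47}{3}x - 31.
Reduce S modulo (g_1, g_2) in that order:
  leading term xz: subtract (-\tfrac{23}{18}z)·g_1 from \tfrac{23}{3}xz + \tfrac{47}{3}x - 31 → \tfrac{47}{3}x + \tfrac{23}{9}z^{2} + \tfrac{23}{9}z - 31
  leading term x: subtract (-\tfrac{47}{18})·g_1 from \tfrac{47}{3}x + \tfrac{23}{9}z^{2} + \tfrac{23}{9}z - 31 → \tfrac{23}{9}z^{2} + \tfrac{70}{9}z - \tfrac{232}{9}
  leading term z^{2}: no divisor's leading term divides it; move \tfrac{23}{9}z^{2} to the remainder.
  leading term z: no divisor's leading term divides it; move \tfrac{70}{9}z to the remainder.
  leading term 1: no divisor's leading term divides it; move -\tfrac{232}{9} to the remainder.
The remainder \tfrac{23}{9}z^{2} + \tfrac{70}{9}z - \tfrac{232}{9} is nonzero, so it would be added as the next basis element.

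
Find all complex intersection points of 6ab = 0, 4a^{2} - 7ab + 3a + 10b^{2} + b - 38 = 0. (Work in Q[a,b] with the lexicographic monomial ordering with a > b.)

Compute a lex Gröbner basis by Buchberger's algorithm.
f_1 = 6ab, LT = ab.
f_2 = 4a^{2} - 7ab + 3a + 10b^{2} + b - 38, LT = a^{2}.

S(f_1,f_2): lcm = a^{2}b. S = \tfrac{7}{4}ab^{2} - \tfrac{3}{4}ab - \tfrac{5}{2}b^{3} - \tfrac{1}{4}b^{2} + \tfrac{19}{2}b.
  leading term ab^{2}: subtract (\tfrac{7}{24}b)·f_1 from \tfrac{7}{4}ab^{2} - \tfrac{3}{4}ab - \tfrac{5}{2}b^{3} - \tfrac{1}{4}b^{2} + \tfrac{19}{2}b → -\tfrac{3}{4}ab - \tfrac{5}{2}b^{3} - \tfrac{1}{4}b^{2} + \tfrac{19}{2}b
  leading term ab: subtract (-\tfrac{1}{8})·f_1 from -\tfrac{3}{4}ab - \tfrac{5}{2}b^{3} - \tfrac{1}{4}b^{2} + \tfrac{19}{2}b → -\tfrac{5}{2}b^{3} - \tfrac{1}{4}b^{2} + \tfrac{19}{2}b
  leading term b^{3}: no divisor's leading term divides it; move -\tfrac{5}{2}b^{3} to the remainder.
  leading term b^{2}: no divisor's leading term divides it; move -\tfrac{1}{4}b^{2} to the remainder.
  leading term b: no divisor's leading term divides it; move \tfrac{19}{2}b to the remainder.
  remainder -\tfrac{5}{2}b^{3} - \tfrac{1}{4}b^{2} + \tfrac{19}{2}b ≠ 0; add h_3 = -\tfrac{5}{2}b^{3} - \tfrac{1}{4}b^{2} + \tfrac{19}{2}b to the basis.

S(f_1,h_3): lcm = ab^{3}. S = -\tfrac{1}{10}ab^{2} + \tfrac{19}{5}ab.
  leading term ab^{2}: subtract (-\tfrac{1}{60}b)·f_1 from -\tfrac{1}{10}ab^{2} + \tfrac{19}{5}ab → \tfrac{19}{5}ab
  leading term ab: subtract (\tfrac{19}{30})·f_1 from \tfrac{19}{5}ab → 0
  remainder 0.

S(f_2,h_3): leading monomials are coprime, so the S-polynomial reduces to 0 (Buchberger's first criterion).
Every S-polynomial of the final basis reduces to 0, so we have a Gröbner basis.
Inter-reduce: drop elements whose leading term is divisible by another's, tail-reduce, and make monic.
Reduced Gröbner basis: {a^{2} + \tfrac{3}{4}a + \tfrac{5}{2}b^{2} + \tfrac{1}{4}b - \tfrac{19}{2}, ab, b^{3} + \tfrac{1}{10}b^{2} - \tfrac{19}{5}b}.

Elimination: the polynomial b^{3} + \tfrac{1}{10}b^{2} - \tfrac{19}{5}b lies in the elimination ideal for b, so b ∈ {-2, 0, 19/10}. For each such b, the remaining basis elements (now univariate) give the rest of the solution.
  b = -2: the earlier basis elements become a^{2} + \tfrac{3}{4}a = 0; -2a = 0, giving a = 0 — point (0, -2).
  b = 0: the earlier basis element becomes a^{2} + \tfrac{3}{4}a - \tfrac{19}{2} = 0, giving a = -3/8 + sqrt(617)/8, -sqrt(617)/8 - 3/8 — points (-3/8 + sqrt(617)/8, 0), (-sqrt(617)/8 - 3/8, 0).
  b = 19/10: the earlier basis elements become a^{2} + \tfrac{3}{4}a = 0; \tfrac{19}{10}a = 0, giving a = 0 — point (0, 19/10).
Check: every point annihilates each of the original generators.

{(0, -2), (-3/8 + sqrt(617)/8, 0), (-sqrt(617)/8 - 3/8, 0), (0, 19/10)}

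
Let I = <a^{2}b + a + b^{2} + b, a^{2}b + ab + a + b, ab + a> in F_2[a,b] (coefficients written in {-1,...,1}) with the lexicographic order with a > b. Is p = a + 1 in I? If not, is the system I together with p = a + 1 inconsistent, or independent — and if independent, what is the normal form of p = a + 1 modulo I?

a + 1 is independent of I; its normal form modulo I is b + 1.

First compute the reduced Gröbner basis of I by Buchberger's algorithm.
f_1 = a^{2}b + a + b^{2} + b, LT = a^{2}b.
f_2 = a^{2}b + ab + a + b, LT = a^{2}b.
f_3 = ab + a, LT = ab.

S(f_1,f_2): lcm = a^{2}b. S = ab + b^{2}.
  leading term ab: subtract (1)·f_3 from ab + b^{2} → a + b^{2}
  leading term a: no divisor's leading term divides it; move a to the remainder.
  leading term b^{2}: no divisor's leading term divides it; move b^{2} to the remainder.
  remainder a + b^{2} ≠ 0; add h_4 = a + b^{2} to the basis.

S(f_1,f_3): lcm = a^{2}b. S = a^{2} + a + b^{2} + b.
  leading term a^{2}: subtract (a)·h_4 from a^{2} + a + b^{2} + b → ab^{2} + a + b^{2} + b
  leading term ab^{2}: subtract (b)·f_3 from ab^{2} + a + b^{2} + b → ab + a + b^{2} + b
  leading term ab: subtract (1)·f_3 from ab + a + b^{2} + b → b^{2} + b
  leading term b^{2}: no divisor's leading term divides it; move b^{2} to the remainder.
  leading term b: no divisor's leading term divides it; move b to the remainder.
  remainder b^{2} + b ≠ 0; add h_5 = b^{2} + b to the basis.

The other S-polynomials (S(f_2,f_3), S(f_1,h_4), S(f_2,h_4), S(f_3,h_4), S(f_1,h_5), S(f_2,h_5), S(f_3,h_5), S(h_4,h_5)) all reduce to 0 modulo the current basis, so we have a Gröbner basis.
Inter-reduce: drop elements whose leading term is divisible by another's, tail-reduce, and make monic.
Reduced Gröbner basis: {a + b, b^{2} + b}.
Label its elements g_1 = a + b, g_2 = b^{2} + b.

Reduce p = a + 1 modulo G:
  leading term a: subtract (1)·g_1 from a + 1 → b + 1
  leading term b: no divisor's leading term divides it; move b to the remainder.
  leading term 1: no divisor's leading term divides it; move 1 to the remainder.
  normal form = b + 1.
The normal form is nonzero, so p ∉ I. Since p minus its normal form lies in I, I + (p) = I + (r) where r = b + 1; decide whether this ideal is the whole ring.
Run Buchberger on G together with r (pairs among the g_i already reduce to 0 since G is a Gröbner basis):
g_1 = a + b, LT = a.
g_2 = b^{2} + b, LT = b^{2}.
r = b + 1, LT = b.

The S-polynomials (S(g_1,g_2), S(g_1,r), S(g_2,r)) all reduce to 0 modulo the current basis, so we have a Gröbner basis.
Inter-reduce: drop elements whose leading term is divisible by another's, tail-reduce, and make monic.
Reduced Gröbner basis: {a + 1, b + 1}.
The reduced Gröbner basis of I + (p) is {a + 1, b + 1} ≠ {1}, a proper ideal, so the enlarged system stays consistent: p is independent of I, with normal form b + 1.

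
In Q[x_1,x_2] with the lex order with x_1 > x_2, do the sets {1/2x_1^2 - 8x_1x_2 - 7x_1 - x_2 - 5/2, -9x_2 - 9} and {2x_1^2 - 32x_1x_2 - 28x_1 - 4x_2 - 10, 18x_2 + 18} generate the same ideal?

Yes, the ideals are equal.

Equality of ideals is decidable: compute both reduced Gröbner bases (unique for the ordering) and check whether they agree.
Buchberger on the first generating set:
f_1 = 1/2x_1^2 - 8x_1x_2 - 7x_1 - x_2 - 5/2, LT = x_1^2.
f_2 = -9x_2 - 9, LT = x_2.

S(f_1,f_2): leading monomials are coprime, so the S-polynomial reduces to 0 (Buchberger's first criterion).
Every S-polynomial of the final basis reduces to 0, so we have a Gröbner basis.
Inter-reduce: drop elements whose leading term is divisible by another's, tail-reduce, and make monic.
Reduced Gröbner basis: {x_1^2 + 2x_1 - 3, x_2 + 1}.

Buchberger on the second generating set:
h_1 = 2x_1^2 - 32x_1x_2 - 28x_1 - 4x_2 - 10, LT = x_1^2.
h_2 = 18x_2 + 18, LT = x_2.

S(h_1,h_2): leading monomials are coprime, so the S-polynomial reduces to 0 (Buchberger's first criterion).
Every S-polynomial of the final basis reduces to 0, so we have a Gröbner basis.
Inter-reduce: drop elements whose leading term is divisible by another's, tail-reduce, and make monic.
Reduced Gröbner basis: {x_1^2 + 2x_1 - 3, x_2 + 1}.

Same reduced basis, so the two generating sets span the same ideal.
The choice of monomial ordering does not affect the verdict — as long as both bases are computed under the same ordering, their equality decides ideal equality.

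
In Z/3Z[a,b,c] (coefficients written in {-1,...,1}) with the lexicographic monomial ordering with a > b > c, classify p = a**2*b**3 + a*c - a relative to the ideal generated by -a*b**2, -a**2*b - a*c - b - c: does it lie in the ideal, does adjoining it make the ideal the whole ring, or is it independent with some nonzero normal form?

a**2*b**3 + a*c - a is independent of I; its normal form modulo I is a*c - a.

First compute the reduced Gröbner basis of I by Buchberger's algorithm.
f_1 = -a*b**2, LT = a*b**2.
f_2 = -a**2*b - a*c - b - c, LT = a**2*b.

S(f_1,f_2): lcm = a**2*b**2. S = -a*b*c - b**2 - b*c.
  leading term a*b*c: no divisor's leading term divides it; move -a*b*c to the remainder.
  leading term b**2: no divisor's leading term divides it; move -b**2 to the remainder.
  leading term b*c: no divisor's leading term divides it; move -b*c to the remainder.
  remainder -a*b*c - b**2 - b*c ≠ 0; add h_3 = -a*b*c - b**2 - b*c to the basis.

S(f_1,h_3): lcm = a*b**2*c. S = -b**3 - b**2*c.
  leading term b**3: no divisor's leading term divides it; move -b**3 to the remainder.
  leading term b**2*c: no divisor's leading term divides it; move -b**2*c to the remainder.
  remainder -b**3 - b**2*c ≠ 0; add h_4 = -b**3 - b**2*c to the basis.

S(f_2,h_3): lcm = a**2*b*c. S = -a*b**2 - a*b*c + a*c**2 + b*c + c**2.
  leading term a*b**2: subtract (1)·f_1 from -a*b**2 - a*b*c + a*c**2 + b*c + c**2 → -a*b*c + a*c**2 + b*c + c**2
  leading term a*b*c: subtract (1)·h_3 from -a*b*c + a*c**2 + b*c + c**2 → a*c**2 + b**2 - b*c + c**2
  leading term a*c**2: no divisor's leading term divides it; move a*c**2 to the remainder.
  leading term b**2: no divisor's leading term divides it; move b**2 to the remainder.
  leading term b*c: no divisor's leading term divides it; move -b*c to the remainder.
  leading term c**2: no divisor's leading term divides it; move c**2 to the remainder.
  remainder a*c**2 + b**2 - b*c + c**2 ≠ 0; add h_5 = a*c**2 + b**2 - b*c + c**2 to the basis.

The other S-polynomials (S(f_1,h_4), S(f_2,h_4), S(h_3,h_4), S(f_1,h_5), S(f_2,h_5), S(h_3,h_5), S(h_4,h_5)) all reduce to 0 modulo the current basis, so we have a Gröbner basis.
Inter-reduce: drop elements whose leading term is divisible by another's, tail-reduce, and make monic.
Reduced Gröbner basis: {a**2*b + a*c + b + c, a*b**2, a*b*c + b**2 + b*c, a*c**2 + b**2 - b*c + c**2, b**3 + b**2*c}.
Label its elements g_1 = a**2*b + a*c + b + c, g_2 = a*b**2, g_3 = a*b*c + b**2 + b*c, g_4 = a*c**2 + b**2 - b*c + c**2, g_5 = b**3 + b**2*c.

Reduce p = a**2*b**3 + a*c - a modulo G:
  leading term a**2*b**3: subtract (b**2)·g_1 from a**2*b**3 + a*c - a → -a*b**2*c + a*c - a - b**3 - b**2*c
  leading term a*b**2*c: subtract (-c)·g_2 from -a*b**2*c + a*c - a - b**3 - b**2*c → a*c - a - b**3 - b**2*c
  leading term a*c: no divisor's leading term divides it; move a*c to the remainder.
  leading term a: no divisor's leading term divides it; move -a to the remainder.
  leading term b**3: subtract (-1)·g_5 from -b**3 - b**2*c → 0
  normal form = a*c - a.
The normal form is nonzero, so p ∉ I. Since p minus its normal form lies in I, I + (p) = I + (r) where r = a*c - a; decide whether this ideal is the whole ring.
Run Buchberger on G together with r (pairs among the g_i already reduce to 0 since G is a Gröbner basis):
g_1 = a**2*b + a*c + b + c, LT = a**2*b.
g_2 = a*b**2, LT = a*b**2.
g_3 = a*b*c + b**2 + b*c, LT = a*b*c.
g_4 = a*c**2 + b**2 - b*c + c**2, LT = a*c**2.
g_5 = b**3 + b**2*c, LT = b**3.
r = a*c - a, LT = a*c.

S(g_1,r): lcm = a**2*b*c. S = a**2*b + a*c**2 + b*c + c**2.
  leading term a**2*b: subtract (1)·g_1 from a**2*b + a*c**2 + b*c + c**2 → a*c**2 - a*c + b*c - b + c**2 - c
  leading term a*c**2: subtract (1)·g_4 from a*c**2 - a*c + b*c - b + c**2 - c → -a*c - b**2 - b*c - b - c
  leading term a*c: subtract (-1)·r from -a*c - b**2 - b*c - b - c → -a - b**2 - b*c - b - c
  leading term a: no divisor's leading term divides it; move -a to the remainder.
  leading term b**2: no divisor's leading term divides it; move -b**2 to the remainder.
  leading term b*c: no divisor's leading term divides it; move -b*c to the remainder.
  leading term b: no divisor's leading term divides it; move -b to the remainder.
  leading term c: no divisor's leading term divides it; move -c to the remainder.
  remainder -a - b**2 - b*c - b - c ≠ 0; add m_7 = -a - b**2 - b*c - b - c to the basis.

S(g_4,r): lcm = a*c**2. S = a*c + b**2 - b*c + c**2.
  leading term a*c: subtract (1)·r from a*c + b**2 - b*c + c**2 → a + b**2 - b*c + c**2
  leading term a: subtract (-1)·m_7 from a + b**2 - b*c + c**2 → b*c - b + c**2 - c
  leading term b*c: no divisor's leading term divides it; move b*c to the remainder.
  leading term b: no divisor's leading term divides it; move -b to the remainder.
  leading term c**2: no divisor's leading term divides it; move c**2 to the remainder.
  leading term c: no divisor's leading term divides it; move -c to the remainder.
  remainder b*c - b + c**2 - c ≠ 0; add m_8 = b*c - b + c**2 - c to the basis.

The other S-polynomials (S(g_1,g_2), S(g_1,g_3), S(g_1,g_4), S(g_1,g_5), S(g_2,g_3), S(g_2,g_4), S(g_2,g_5), S(g_2,r), S(g_3,g_4), S(g_3,g_5), S(g_3,r), S(g_4,g_5), S(g_5,r), S(g_1,m_7), S(g_2,m_7), S(g_3,m_7), S(g_4,m_7), S(g_5,m_7), S(r,m_7), S(g_1,m_8), S(g_2,m_8), S(g_3,m_8), S(g_4,m_8), S(g_5,m_8), S(r,m_8), S(m_7,m_8)) all reduce to 0 modulo the current basis, so we have a Gröbner basis.
Inter-reduce: drop elements whose leading term is divisible by another's, tail-reduce, and make monic.
Reduced Gröbner basis: {a + b**2 - b - c**2 - c, b**3 + b**2 + c**3 - c**2, b*c - b + c**2 - c}.
The reduced Gröbner basis of I + (p) is {a + b**2 - b - c**2 - c, b**3 + b**2 + c**3 - c**2, b*c - b + c**2 - c} ≠ {1}, a proper ideal, so the enlarged system stays consistent: p is independent of I, with normal form a*c - a.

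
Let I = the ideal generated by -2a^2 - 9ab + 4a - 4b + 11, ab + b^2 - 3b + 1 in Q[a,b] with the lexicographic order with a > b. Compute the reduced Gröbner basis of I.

Buchberger's algorithm terminates because the ascending chain of leading-term ideals stabilizes.

f_1 = -2a^2 - 9ab + 4a - 4b + 11, LT = a^2.
f_2 = ab + b^2 - 3b + 1, LT = ab.

S(f_1,f_2): lcm = a^2b. S = 7/2ab^2 + ab - a + 2b^2 - 11/2b.
  reduce S modulo (f_1, f_2):
  remainder -a - 7/2b^3 + 23/2b^2 - 6b - 1 ≠ 0; add g_3 = -a - 7/2b^3 + 23/2b^2 - 6b - 1 to the basis.

S(f_1,g_3): lcm = a^2. S = -7/2ab^3 + 23/2ab^2 - 3/2ab - 3a + 2b - 11/2.
  reduce S modulo (f_1, f_2, g_3):
  remainder 7/2b^4 - 23/2b^3 + 5b^2 + 4b - 1 ≠ 0; add g_4 = 7/2b^4 - 23/2b^3 + 5b^2 + 4b - 1 to the basis.

The other S-polynomials (S(f_2,g_3), S(f_1,g_4), S(f_2,g_4), S(g_3,g_4)) all reduce to 0 modulo the current basis, so we have a Gröbner basis.
Inter-reduce: drop elements whose leading term is divisible by another's, tail-reduce, and make monic.

G = {a + 7/2b^3 - 23/2b^2 + 6b + 1, b^4 - 23/7b^3 + 10/7b^2 + 8/7b - 2/7}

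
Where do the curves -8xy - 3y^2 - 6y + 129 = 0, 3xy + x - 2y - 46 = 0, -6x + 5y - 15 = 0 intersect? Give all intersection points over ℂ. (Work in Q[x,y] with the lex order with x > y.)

Compute a lex Gröbner basis by Buchberger's algorithm.
f_1 = -8xy - 3y^2 - 6y + 129, LT = xy.
f_2 = 3xy + x - 2y - 46, LT = xy.
f_3 = -6x + 5y - 15, LT = x.

S(f_1,f_2): lcm = xy. S = -1/3x + 3/8y^2 + 17/12y - 19/24.
  reduce S modulo (f_1, f_2, f_3):
  remainder 3/8y^2 + 41/36y + 1/24 ≠ 0; add h_4 = 3/8y^2 + 41/36y + 1/24 to the basis.

S(f_1,f_3): lcm = xy. S = 29/24y^2 - 7/4y - 129/8.
  reduce S modulo (f_1, f_2, f_3, h_4):
  remainder -439/81y - 439/27 ≠ 0; add h_5 = -439/81y - 439/27 to the basis.

The other S-polynomials (S(f_2,f_3), S(f_1,h_4), S(f_2,h_4), S(f_3,h_4), S(f_1,h_5), S(f_2,h_5), S(f_3,h_5), S(h_4,h_5)) all reduce to 0 modulo the current basis, so we have a Gröbner basis.
Inter-reduce: drop elements whose leading term is divisible by another's, tail-reduce, and make monic.
Reduced Gröbner basis: {x + 5, y + 3}.

The lex basis is triangular: the last element involves only y. Solving y + 3 = 0 gives y ∈ {-3}; substituting each value into the earlier elements determines the remaining variables.
  y = -3: the earlier basis element becomes x + 5 = 0, giving x = -5 — point (-5, -3).

{(-5, -3)}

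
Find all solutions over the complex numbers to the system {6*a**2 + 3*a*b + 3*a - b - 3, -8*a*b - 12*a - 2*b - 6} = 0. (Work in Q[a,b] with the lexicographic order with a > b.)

Compute a lex Gröbner basis by Buchberger's algorithm.
f_1 = 6*a**2 + 3*a*b + 3*a - b - 3, LT = a**2.
f_2 = -8*a*b - 12*a - 2*b - 6, LT = a*b.

S(f_1,f_2): lcm = a**2*b. S = -3/2*a**2 + 1/2*a*b**2 + 1/4*a*b - 3/4*a - 1/6*b**2 - 1/2*b.
  leading term a**2: subtract (-1/4)·f_1 from -3/2*a**2 + 1/2*a*b**2 + 1/4*a*b - 3/4*a - 1/6*b**2 - 1/2*b → 1/2*a*b**2 + a*b - 1/6*b**2 - 3/4*b - 3/4
  leading term a*b**2: subtract (-1/16*b)·f_2 from 1/2*a*b**2 + a*b - 1/6*b**2 - 3/4*b - 3/4 → 1/4*a*b - 7/24*b**2 - 9/8*b - 3/4
  leading term a*b: subtract (-1/32)·f_2 from 1/4*a*b - 7/24*b**2 - 9/8*b - 3/4 → -3/8*a - 7/24*b**2 - 19/16*b - 15/16
  leading term a: no divisor's leading term divides it; move -3/8*a to the remainder.
  leading term b**2: no divisor's leading term divides it; move -7/24*b**2 to the remainder.
  leading term b: no divisor's leading term divides it; move -19/16*b to the remainder.
  leading term 1: no divisor's leading term divides it; move -15/16 to the remainder.
  remainder -3/8*a - 7/24*b**2 - 19/16*b - 15/16 ≠ 0; add h_3 = -3/8*a - 7/24*b**2 - 19/16*b - 15/16 to the basis.

S(f_2,h_3): lcm = a*b. S = 3/2*a - 7/9*b**3 - 19/6*b**2 - 9/4*b + 3/4.
  leading term a: subtract (-4)·h_3 from 3/2*a - 7/9*b**3 - 19/6*b**2 - 9/4*b + 3/4 → -7/9*b**3 - 13/3*b**2 - 7*b - 3
  leading term b**3: no divisor's leading term divides it; move -7/9*b**3 to the remainder.
  leading term b**2: no divisor's leading term divides it; move -13/3*b**2 to the remainder.
  leading term b: no divisor's leading term divides it; move -7*b to the remainder.
  leading term 1: no divisor's leading term divides it; move -3 to the remainder.
  remainder -7/9*b**3 - 13/3*b**2 - 7*b - 3 ≠ 0; add h_4 = -7/9*b**3 - 13/3*b**2 - 7*b - 3 to the basis.

The other S-polynomials (S(f_1,h_3), S(f_1,h_4), S(f_2,h_4), S(h_3,h_4)) all reduce to 0 modulo the current basis, so we have a Gröbner basis.
Inter-reduce: drop elements whose leading term is divisible by another's, tail-reduce, and make monic.
Reduced Gröbner basis: {a + 7/9*b**2 + 19/6*b + 5/2, b**3 + 39/7*b**2 + 9*b + 27/7}.

From the last basis element, b**3 + 39/7*b**2 + 9*b + 27/7 = 0, so b takes values in {-3, -9/7 - 3*sqrt(2)/7, -9/7 + 3*sqrt(2)/7}. Each choice, substituted upward through the basis, yields the corresponding point(s) of the solution set.
  b = -3: the earlier basis element becomes a = 0, giving a = 0 — point (0, -3).
  b = -9/7 - 3*sqrt(2)/7: the earlier basis element becomes a - sqrt(2)/2 = 0, giving a = sqrt(2)/2 — point (sqrt(2)/2, -9/7 - 3*sqrt(2)/7).
  b = -9/7 + 3*sqrt(2)/7: the earlier basis element becomes a + sqrt(2)/2 = 0, giving a = -sqrt(2)/2 — point (-sqrt(2)/2, -9/7 + 3*sqrt(2)/7).

{(0, -3), (sqrt(2)/2, -9/7 - 3*sqrt(2)/7), (-sqrt(2)/2, -9/7 + 3*sqrt(2)/7)}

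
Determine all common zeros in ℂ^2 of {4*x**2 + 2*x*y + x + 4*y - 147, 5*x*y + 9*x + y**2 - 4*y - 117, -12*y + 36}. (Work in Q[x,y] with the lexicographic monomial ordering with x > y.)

{(5, 3)}

Compute a lex Gröbner basis by Buchberger's algorithm.
f_1 = 4*x**2 + 2*x*y + x + 4*y - 147, LT = x**2.
f_2 = 5*x*y + 9*x + y**2 - 4*y - 117, LT = x*y.
f_3 = -12*y + 36, LT = y.

S(f_1,f_2): lcm = x**2*y. S = -9/5*x**2 + 3/10*x*y**2 + 21/20*x*y + 117/5*x + y**2 - 147/4*y.
  leading term x**2: subtract (-9/20)·f_1 from -9/5*x**2 + 3/10*x*y**2 + 21/20*x*y + 117/5*x + y**2 - 147/4*y → 3/10*x*y**2 + 39/20*x*y + 477/20*x + y**2 - 699/20*y - 1323/20
  leading term x*y**2: subtract (3/50*y)·f_2 from 3/10*x*y**2 + 39/20*x*y + 477/20*x + y**2 - 699/20*y - 1323/20 → 141/100*x*y + 477/20*x - 3/50*y**3 + 31/25*y**2 - 2793/100*y - 1323/20
  leading term x*y: subtract (141/500)·f_2 from 141/100*x*y + 477/20*x - 3/50*y**3 + 31/25*y**2 - 2793/100*y - 1323/20 → 2664/125*x - 3/50*y**3 + 479/500*y**2 - 13401/500*y - 8289/250
  leading term x: no divisor's leading term divides it; move 2664/125*x to the remainder.
  leading term y**3: subtract (1/200*y**2)·f_3 from -3/50*y**3 + 479/500*y**2 - 13401/500*y - 8289/250 → 389/500*y**2 - 13401/500*y - 8289/250
  leading term y**2: subtract (-389/6000*y)·f_3 from 389/500*y**2 - 13401/500*y - 8289/250 → -6117/250*y - 8289/250
  leading term y: subtract (2039/1000)·f_3 from -6117/250*y - 8289/250 → -2664/25
  leading term 1: no divisor's leading term divides it; move -2664/25 to the remainder.
  remainder 2664/125*x - 2664/25 ≠ 0; add h_4 = 2664/125*x - 2664/25 to the basis.

The other S-polynomials (S(f_1,f_3), S(f_2,f_3), S(f_1,h_4), S(f_2,h_4), S(f_3,h_4)) all reduce to 0 modulo the current basis, so we have a Gröbner basis.
Inter-reduce: drop elements whose leading term is divisible by another's, tail-reduce, and make monic.
Reduced Gröbner basis: {x - 5, y - 3}.

The lex basis is triangular: the last element involves only y. Solving y - 3 = 0 gives y ∈ {3}; substituting each value into the earlier elements determines the remaining variables.
  y = 3: the earlier basis element becomes x - 5 = 0, giving x = 5 — point (5, 3).
Substituting each solution back into the original system confirms all equations vanish.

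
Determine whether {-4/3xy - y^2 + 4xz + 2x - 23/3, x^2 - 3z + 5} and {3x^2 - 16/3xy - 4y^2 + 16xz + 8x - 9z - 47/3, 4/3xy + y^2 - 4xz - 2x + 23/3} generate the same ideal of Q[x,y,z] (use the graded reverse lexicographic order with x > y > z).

Yes, the ideals are equal.

For a fixed monomial order, each ideal has a unique reduced Gröbner basis; comparing bases decides equality.
Buchberger on the first generating set:
f_1 = -4/3xy - y^2 + 4xz + 2x - 23/3, LT = xy.
f_2 = x^2 - 3z + 5, LT = x^2.

S(f_1,f_2): lcm = x^2y. S = 3/4xy^2 - 3x^2z - 3/2x^2 + 3yz + 23/4x - 5y.
  leading term xy^2: subtract (-9/16y)·f_1 from 3/4xy^2 - 3x^2z - 3/2x^2 + 3yz + 23/4x - 5y → -9/16y^3 - 3x^2z + 9/4xyz - 3/2x^2 + 9/8xy + 3yz + 23/4x - 149/16y
  leading term y^3: no divisor's leading term divides it; move -9/16y^3 to the remainder.
  leading term x^2z: subtract (-3z)·f_2 from -3x^2z + 9/4xyz - 3/2x^2 + 9/8xy + 3yz + 23/4x - 149/16y → 9/4xyz - 3/2x^2 + 9/8xy + 3yz - 9z^2 + 23/4x - 149/16y + 15z
  leading term xyz: subtract (-27/16z)·f_1 from 9/4xyz - 3/2x^2 + 9/8xy + 3yz - 9z^2 + 23/4x - 149/16y + 15z → -27/16y^2z + 27/4xz^2 - 3/2x^2 + 9/8xy + 27/8xz + 3yz - 9z^2 + 23/4x - 149/16y + 33/16z
  leading term y^2z: no divisor's leading term divides it; move -27/16y^2z to the remainder.
  leading term xz^2: no divisor's leading term divides it; move 27/4xz^2 to the remainder.
  leading term x^2: subtract (-3/2)·f_2 from -3/2x^2 + 9/8xy + 27/8xz + 3yz - 9z^2 + 23/4x - 149/16y + 33/16z → 9/8xy + 27/8xz + 3yz - 9z^2 + 23/4x - 149/16y - 39/16z + 15/2
  leading term xy: subtract (-27/32)·f_1 from 9/8xy + 27/8xz + 3yz - 9z^2 + 23/4x - 149/16y - 39/16z + 15/2 → -27/32y^2 + 27/4xz + 3yz - 9z^2 + 119/16x - 149/16y - 39/16z + 33/32
  leading term y^2: no divisor's leading term divides it; move -27/32y^2 to the remainder.
  leading term xz: no divisor's leading term divides it; move 27/4xz to the remainder.
  leading term yz: no divisor's leading term divides it; move 3yz to the remainder.
  leading term z^2: no divisor's leading term divides it; move -9z^2 to the remainder.
  leading term x: no divisor's leading term divides it; move 119/16x to the remainder.
  leading term y: no divisor's leading term divides it; move -149/16y to the remainder.
  leading term z: no divisor's leading term divides it; move -39/16z to the remainder.
  leading term 1: no divisor's leading term divides it; move 33/32 to the remainder.
  remainder -9/16y^3 - 27/16y^2z + 27/4xz^2 - 27/32y^2 + 27/4xz + 3yz - 9z^2 + 119/16x - 149/16y - 39/16z + 33/32 ≠ 0; add g_3 = -9/16y^3 - 27/16y^2z + 27/4xz^2 - 27/32y^2 + 27/4xz + 3yz - 9z^2 + 119/16x - 149/16y - 39/16z + 33/32 to the basis.

The other S-polynomials (S(f_1,g_3), S(f_2,g_3)) all reduce to 0 modulo the current basis, so we have a Gröbner basis.
Inter-reduce: drop elements whose leading term is divisible by another's, tail-reduce, and make monic.
Reduced Gröbner basis: {y^3 + 3y^2z - 12xz^2 + 3/2y^2 - 12xz - 16/3yz + 16z^2 - 119/9x + 149/9y + 13/3z - 11/6, x^2 - 3z + 5, xy + 3/4y^2 - 3xz - 3/2x + 23/4}.

Buchberger on the second generating set:
h_1 = 3x^2 - 16/3xy - 4y^2 + 16xz + 8x - 9z - 47/3, LT = x^2.
h_2 = 4/3xy + y^2 - 4xz - 2x + 23/3, LT = xy.

S(h_1,h_2): lcm = x^2y. S = -91/36xy^2 - 4/3y^3 + 3x^2z + 16/3xyz + 3/2x^2 + 8/3xy - 3yz - 23/4x - 47/9y.
  leading term xy^2: subtract (-91/48y)·h_2 from -91/36xy^2 - 4/3y^3 + 3x^2z + 16/3xyz + 3/2x^2 + 8/3xy - 3yz - 23/4x - 47/9y → 9/16y^3 + 3x^2z - 9/4xyz + 3/2x^2 - 9/8xy - 3yz - 23/4x + 149/16y
  leading term y^3: no divisor's leading term divides it; move 9/16y^3 to the remainder.
  leading term x^2z: subtract (z)·h_1 from 3x^2z - 9/4xyz + 3/2x^2 - 9/8xy - 3yz - 23/4x + 149/16y → 37/12xyz + 4y^2z - 16xz^2 + 3/2x^2 - 9/8xy - 8xz - 3yz + 9z^2 - 23/4x + 149/16y + 47/3z
  leading term xyz: subtract (37/16z)·h_2 from 37/12xyz + 4y^2z - 16xz^2 + 3/2x^2 - 9/8xy - 8xz - 3yz + 9z^2 - 23/4x + 149/16y + 47/3z → 27/16y^2z - 27/4xz^2 + 3/2x^2 - 9/8xy - 27/8xz - 3yz + 9z^2 - 23/4x + 149/16y - 33/16z
  leading term y^2z: no divisor's leading term divides it; move 27/16y^2z to the remainder.
  leading term xz^2: no divisor's leading term divides it; move -27/4xz^2 to the remainder.
  leading term x^2: subtract (1/2)·h_1 from 3/2x^2 - 9/8xy - 27/8xz - 3yz + 9z^2 - 23/4x + 149/16y - 33/16z → 37/24xy + 2y^2 - 91/8xz - 3yz + 9z^2 - 39/4x + 149/16y + 39/16z + 47/6
  leading term xy: subtract (37/32)·h_2 from 37/24xy + 2y^2 - 91/8xz - 3yz + 9z^2 - 39/4x + 149/16y + 39/16z + 47/6 → 27/32y^2 - 27/4xz - 3yz + 9z^2 - 119/16x + 149/16y + 39/16z - 33/32
  leading term y^2: no divisor's leading term divides it; move 27/32y^2 to the remainder.
  leading term xz: no divisor's leading term divides it; move -27/4xz to the remainder.
  leading term yz: no divisor's leading term divides it; move -3yz to the remainder.
  leading term z^2: no divisor's leading term divides it; move 9z^2 to the remainder.
  leading term x: no divisor's leading term divides it; move -119/16x to the remainder.
  leading term y: no divisor's leading term divides it; move 149/16y to the remainder.
  leading term z: no divisor's leading term divides it; move 39/16z to the remainder.
  leading term 1: no divisor's leading term divides it; move -33/32 to the remainder.
  remainder 9/16y^3 + 27/16y^2z - 27/4xz^2 + 27/32y^2 - 27/4xz - 3yz + 9z^2 - 119/16x + 149/16y + 39/16z - 33/32 ≠ 0; add k_3 = 9/16y^3 + 27/16y^2z - 27/4xz^2 + 27/32y^2 - 27/4xz - 3yz + 9z^2 - 119/16x + 149/16y + 39/16z - 33/32 to the basis.

The other S-polynomials (S(h_1,k_3), S(h_2,k_3)) all reduce to 0 modulo the current basis, so we have a Gröbner basis.
Inter-reduce: drop elements whose leading term is divisible by another's, tail-reduce, and make monic.
Reduced Gröbner basis: {y^3 + 3y^2z - 12xz^2 + 3/2y^2 - 12xz - 16/3yz + 16z^2 - 119/9x + 149/9y + 13/3z - 11/6, x^2 - 3z + 5, xy + 3/4y^2 - 3xz - 3/2x + 23/4}.

The two bases agree; hence the ideals are identical.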